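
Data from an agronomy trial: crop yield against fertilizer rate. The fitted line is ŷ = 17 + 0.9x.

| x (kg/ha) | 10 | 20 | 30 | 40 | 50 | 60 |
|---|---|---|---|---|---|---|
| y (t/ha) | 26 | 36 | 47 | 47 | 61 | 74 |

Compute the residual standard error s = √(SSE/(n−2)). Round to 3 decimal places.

x=10: ŷ = 17 + 0.9·10 = 26; e = 26 − 26 = 0
x=20: ŷ = 17 + 0.9·20 = 35; e = 36 − 35 = 1
x=30: ŷ = 17 + 0.9·30 = 44; e = 47 − 44 = 3
x=40: ŷ = 17 + 0.9·40 = 53; e = 47 − 53 = -6
x=50: ŷ = 17 + 0.9·50 = 62; e = 61 − 62 = -1
x=60: ŷ = 17 + 0.9·60 = 71; e = 74 − 71 = 3
SSE = 0 + 1 + 9 + 36 + 1 + 9 = 56
s = √(56/4) = √14 ≈ 3.742

s = 3.742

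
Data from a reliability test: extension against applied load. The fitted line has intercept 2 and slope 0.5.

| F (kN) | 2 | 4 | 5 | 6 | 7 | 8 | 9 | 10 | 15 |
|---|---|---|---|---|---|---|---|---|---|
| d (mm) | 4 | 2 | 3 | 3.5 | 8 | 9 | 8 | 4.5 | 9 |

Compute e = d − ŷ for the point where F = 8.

e = 3

ŷ = 2 + 0.5·8 = 6
e = 9 − 6 = 3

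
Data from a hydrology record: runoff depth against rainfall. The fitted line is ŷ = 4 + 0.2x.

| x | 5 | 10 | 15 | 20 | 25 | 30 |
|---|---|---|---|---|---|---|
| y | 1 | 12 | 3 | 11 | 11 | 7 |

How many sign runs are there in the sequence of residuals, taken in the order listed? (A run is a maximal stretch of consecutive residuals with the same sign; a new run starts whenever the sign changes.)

5 runs

x=5: ŷ = 4 + 0.2·5 = 5; r = 1 − 5 = -4
x=10: ŷ = 4 + 0.2·10 = 6; r = 12 − 6 = 6
x=15: ŷ = 4 + 0.2·15 = 7; r = 3 − 7 = -4
x=20: ŷ = 4 + 0.2·20 = 8; r = 11 − 8 = 3
x=25: ŷ = 4 + 0.2·25 = 9; r = 11 − 9 = 2
x=30: ŷ = 4 + 0.2·30 = 10; r = 7 − 10 = -3
Signs: − + − + + −
Runs: −×1, +×1, −×1, +×2, −×1 → 5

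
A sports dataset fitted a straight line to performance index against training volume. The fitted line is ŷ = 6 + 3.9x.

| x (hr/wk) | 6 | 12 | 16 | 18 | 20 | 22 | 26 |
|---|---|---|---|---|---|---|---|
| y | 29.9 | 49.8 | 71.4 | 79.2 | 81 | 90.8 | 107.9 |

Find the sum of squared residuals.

x=6: ŷ = 6 + 3.9·6 = 29.4; e = 29.9 − 29.4 = 0.5
x=12: ŷ = 6 + 3.9·12 = 52.8; e = 49.8 − 52.8 = -3
x=16: ŷ = 6 + 3.9·16 = 68.4; e = 71.4 − 68.4 = 3
x=18: ŷ = 6 + 3.9·18 = 76.2; e = 79.2 − 76.2 = 3
x=20: ŷ = 6 + 3.9·20 = 84; e = 81 − 84 = -3
x=22: ŷ = 6 + 3.9·22 = 91.8; e = 90.8 − 91.8 = -1
x=26: ŷ = 6 + 3.9·26 = 107.4; e = 107.9 − 107.4 = 0.5
SSE = 0.25 + 9 + 9 + 9 + 9 + 1 + 0.25 = 37.5

SSE = 37.5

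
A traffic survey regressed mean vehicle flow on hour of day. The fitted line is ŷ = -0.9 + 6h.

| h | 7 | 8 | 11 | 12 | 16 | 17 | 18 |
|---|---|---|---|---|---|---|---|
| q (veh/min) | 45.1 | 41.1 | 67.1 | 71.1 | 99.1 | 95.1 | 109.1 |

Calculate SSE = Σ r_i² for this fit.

h=7: ŷ = -0.9 + 6·7 = 41.1; r = 45.1 − 41.1 = 4
h=8: ŷ = -0.9 + 6·8 = 47.1; r = 41.1 − 47.1 = -6
h=11: ŷ = -0.9 + 6·11 = 65.1; r = 67.1 − 65.1 = 2
h=12: ŷ = -0.9 + 6·12 = 71.1; r = 71.1 − 71.1 = 0
h=16: ŷ = -0.9 + 6·16 = 95.1; r = 99.1 − 95.1 = 4
h=17: ŷ = -0.9 + 6·17 = 101.1; r = 95.1 − 101.1 = -6
h=18: ŷ = -0.9 + 6·18 = 107.1; r = 109.1 − 107.1 = 2
SSE = 16 + 36 + 4 + 0 + 16 + 36 + 4 = 112

SSE = 112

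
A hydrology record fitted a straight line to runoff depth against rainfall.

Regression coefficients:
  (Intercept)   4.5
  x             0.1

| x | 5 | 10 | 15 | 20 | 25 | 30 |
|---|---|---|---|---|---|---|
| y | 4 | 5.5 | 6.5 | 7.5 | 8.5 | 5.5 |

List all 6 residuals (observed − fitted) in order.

x=5: ŷ = 4.5 + 0.1·5 = 5; r = 4 − 5 = -1
x=10: ŷ = 4.5 + 0.1·10 = 5.5; r = 5.5 − 5.5 = 0
x=15: ŷ = 4.5 + 0.1·15 = 6; r = 6.5 − 6 = 0.5
x=20: ŷ = 4.5 + 0.1·20 = 6.5; r = 7.5 − 6.5 = 1
x=25: ŷ = 4.5 + 0.1·25 = 7; r = 8.5 − 7 = 1.5
x=30: ŷ = 4.5 + 0.1·30 = 7.5; r = 5.5 − 7.5 = -2

-1, 0, 0.5, 1, 1.5, -2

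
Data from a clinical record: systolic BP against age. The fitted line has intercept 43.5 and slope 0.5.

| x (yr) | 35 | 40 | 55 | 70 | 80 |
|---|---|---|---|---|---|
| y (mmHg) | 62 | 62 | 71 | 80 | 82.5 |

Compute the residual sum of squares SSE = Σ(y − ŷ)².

x=35: ŷ = 43.5 + 0.5·35 = 61; e = 62 − 61 = 1
x=40: ŷ = 43.5 + 0.5·40 = 63.5; e = 62 − 63.5 = -1.5
x=55: ŷ = 43.5 + 0.5·55 = 71; e = 71 − 71 = 0
x=70: ŷ = 43.5 + 0.5·70 = 78.5; e = 80 − 78.5 = 1.5
x=80: ŷ = 43.5 + 0.5·80 = 83.5; e = 82.5 − 83.5 = -1
SSE = 1 + 2.25 + 0 + 2.25 + 1 = 6.5

SSE = 6.5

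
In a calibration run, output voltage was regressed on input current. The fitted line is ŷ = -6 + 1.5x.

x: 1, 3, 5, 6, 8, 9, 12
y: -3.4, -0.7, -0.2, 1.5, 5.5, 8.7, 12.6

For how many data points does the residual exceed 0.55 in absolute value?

6

x=1: ŷ = -6 + 1.5·1 = -4.5; r = -3.4 − (-4.5) = 1.1
x=3: ŷ = -6 + 1.5·3 = -1.5; r = -0.7 − (-1.5) = 0.8
x=5: ŷ = -6 + 1.5·5 = 1.5; r = -0.2 − 1.5 = -1.7
x=6: ŷ = -6 + 1.5·6 = 3; r = 1.5 − 3 = -1.5
x=8: ŷ = -6 + 1.5·8 = 6; r = 5.5 − 6 = -0.5
x=9: ŷ = -6 + 1.5·9 = 7.5; r = 8.7 − 7.5 = 1.2
x=12: ŷ = -6 + 1.5·12 = 12; r = 12.6 − 12 = 0.6
|r| > 0.55: x=1 (|r|=1.1), x=3 (|r|=0.8), x=5 (|r|=1.7), x=6 (|r|=1.5), x=9 (|r|=1.2), x=12 (|r|=0.6) → 6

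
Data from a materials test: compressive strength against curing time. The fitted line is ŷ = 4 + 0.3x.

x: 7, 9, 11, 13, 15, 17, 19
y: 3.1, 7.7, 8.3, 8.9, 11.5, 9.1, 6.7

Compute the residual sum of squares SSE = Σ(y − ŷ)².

x=7: ŷ = 4 + 0.3·7 = 6.1; r = 3.1 − 6.1 = -3
x=9: ŷ = 4 + 0.3·9 = 6.7; r = 7.7 − 6.7 = 1
x=11: ŷ = 4 + 0.3·11 = 7.3; r = 8.3 − 7.3 = 1
x=13: ŷ = 4 + 0.3·13 = 7.9; r = 8.9 − 7.9 = 1
x=15: ŷ = 4 + 0.3·15 = 8.5; r = 11.5 − 8.5 = 3
x=17: ŷ = 4 + 0.3·17 = 9.1; r = 9.1 − 9.1 = 0
x=19: ŷ = 4 + 0.3·19 = 9.7; r = 6.7 − 9.7 = -3
SSE = 9 + 1 + 1 + 1 + 9 + 0 + 9 = 30

SSE = 30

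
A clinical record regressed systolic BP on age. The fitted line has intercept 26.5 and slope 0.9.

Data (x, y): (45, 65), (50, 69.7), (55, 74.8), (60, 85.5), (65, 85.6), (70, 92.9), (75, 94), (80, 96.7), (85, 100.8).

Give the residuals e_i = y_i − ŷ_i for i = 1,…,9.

x=45: ŷ = 26.5 + 0.9·45 = 67; e = 65 − 67 = -2
x=50: ŷ = 26.5 + 0.9·50 = 71.5; e = 69.7 − 71.5 = -1.8
x=55: ŷ = 26.5 + 0.9·55 = 76; e = 74.8 − 76 = -1.2
x=60: ŷ = 26.5 + 0.9·60 = 80.5; e = 85.5 − 80.5 = 5
x=65: ŷ = 26.5 + 0.9·65 = 85; e = 85.6 − 85 = 0.6
x=70: ŷ = 26.5 + 0.9·70 = 89.5; e = 92.9 − 89.5 = 3.4
x=75: ŷ = 26.5 + 0.9·75 = 94; e = 94 − 94 = 0
x=80: ŷ = 26.5 + 0.9·80 = 98.5; e = 96.7 − 98.5 = -1.8
x=85: ŷ = 26.5 + 0.9·85 = 103; e = 100.8 − 103 = -2.2

-2, -1.8, -1.2, 5, 0.6, 3.4, 0, -1.8, -2.2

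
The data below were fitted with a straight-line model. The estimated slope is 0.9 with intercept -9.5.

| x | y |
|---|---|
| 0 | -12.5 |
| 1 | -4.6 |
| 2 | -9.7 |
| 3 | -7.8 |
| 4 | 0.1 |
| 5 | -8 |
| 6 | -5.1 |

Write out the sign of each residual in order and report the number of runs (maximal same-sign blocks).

x=0: ŷ = -9.5 + 0.9·0 = -9.5; e = -12.5 − (-9.5) = -3
x=1: ŷ = -9.5 + 0.9·1 = -8.6; e = -4.6 − (-8.6) = 4
x=2: ŷ = -9.5 + 0.9·2 = -7.7; e = -9.7 − (-7.7) = -2
x=3: ŷ = -9.5 + 0.9·3 = -6.8; e = -7.8 − (-6.8) = -1
x=4: ŷ = -9.5 + 0.9·4 = -5.9; e = 0.1 − (-5.9) = 6
x=5: ŷ = -9.5 + 0.9·5 = -5; e = -8 − (-5) = -3
x=6: ŷ = -9.5 + 0.9·6 = -4.1; e = -5.1 − (-4.1) = -1
Signs: − + − − + − −
Runs: −×1, +×1, −×2, +×1, −×2 → 5

5 runs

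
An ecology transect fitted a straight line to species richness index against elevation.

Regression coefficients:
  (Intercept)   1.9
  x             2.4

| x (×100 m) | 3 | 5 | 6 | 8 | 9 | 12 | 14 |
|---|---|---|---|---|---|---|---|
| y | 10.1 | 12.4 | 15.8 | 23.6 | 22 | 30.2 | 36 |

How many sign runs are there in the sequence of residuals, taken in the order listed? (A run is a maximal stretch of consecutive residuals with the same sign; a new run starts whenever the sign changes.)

5 runs

x=3: ŷ = 1.9 + 2.4·3 = 9.1; e = 10.1 − 9.1 = 1
x=5: ŷ = 1.9 + 2.4·5 = 13.9; e = 12.4 − 13.9 = -1.5
x=6: ŷ = 1.9 + 2.4·6 = 16.3; e = 15.8 − 16.3 = -0.5
x=8: ŷ = 1.9 + 2.4·8 = 21.1; e = 23.6 − 21.1 = 2.5
x=9: ŷ = 1.9 + 2.4·9 = 23.5; e = 22 − 23.5 = -1.5
x=12: ŷ = 1.9 + 2.4·12 = 30.7; e = 30.2 − 30.7 = -0.5
x=14: ŷ = 1.9 + 2.4·14 = 35.5; e = 36 − 35.5 = 0.5
Signs: + − − + − − +
Runs: +×1, −×2, +×1, −×2, +×1 → 5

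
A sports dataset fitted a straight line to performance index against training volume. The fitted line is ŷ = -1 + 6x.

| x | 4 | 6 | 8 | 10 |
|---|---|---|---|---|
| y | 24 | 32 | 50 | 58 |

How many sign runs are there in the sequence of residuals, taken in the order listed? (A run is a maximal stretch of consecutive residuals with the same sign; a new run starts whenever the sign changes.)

4 runs

x=4: ŷ = -1 + 6·4 = 23; r = 24 − 23 = 1
x=6: ŷ = -1 + 6·6 = 35; r = 32 − 35 = -3
x=8: ŷ = -1 + 6·8 = 47; r = 50 − 47 = 3
x=10: ŷ = -1 + 6·10 = 59; r = 58 − 59 = -1
Signs: + − + −
Runs: +×1, −×1, +×1, −×1 → 4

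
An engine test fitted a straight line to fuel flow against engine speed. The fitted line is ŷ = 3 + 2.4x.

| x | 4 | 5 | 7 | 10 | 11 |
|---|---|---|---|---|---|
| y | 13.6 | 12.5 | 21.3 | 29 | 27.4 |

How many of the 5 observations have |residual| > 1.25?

x=4: ŷ = 3 + 2.4·4 = 12.6; r = 13.6 − 12.6 = 1
x=5: ŷ = 3 + 2.4·5 = 15; r = 12.5 − 15 = -2.5
x=7: ŷ = 3 + 2.4·7 = 19.8; r = 21.3 − 19.8 = 1.5
x=10: ŷ = 3 + 2.4·10 = 27; r = 29 − 27 = 2
x=11: ŷ = 3 + 2.4·11 = 29.4; r = 27.4 − 29.4 = -2
|r| > 1.25: x=5 (|r|=2.5), x=7 (|r|=1.5), x=10 (|r|=2), x=11 (|r|=2) → 4

4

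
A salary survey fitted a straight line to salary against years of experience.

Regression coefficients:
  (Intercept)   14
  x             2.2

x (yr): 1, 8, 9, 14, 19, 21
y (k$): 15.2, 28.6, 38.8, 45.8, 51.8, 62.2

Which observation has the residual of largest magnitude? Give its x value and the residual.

x = 9, e = 5

x=1: ŷ = 14 + 2.2·1 = 16.2; e = 15.2 − 16.2 = -1
x=8: ŷ = 14 + 2.2·8 = 31.6; e = 28.6 − 31.6 = -3
x=9: ŷ = 14 + 2.2·9 = 33.8; e = 38.8 − 33.8 = 5
x=14: ŷ = 14 + 2.2·14 = 44.8; e = 45.8 − 44.8 = 1
x=19: ŷ = 14 + 2.2·19 = 55.8; e = 51.8 − 55.8 = -4
x=21: ŷ = 14 + 2.2·21 = 60.2; e = 62.2 − 60.2 = 2
Largest |e| is 5 at x = 9, residual 5.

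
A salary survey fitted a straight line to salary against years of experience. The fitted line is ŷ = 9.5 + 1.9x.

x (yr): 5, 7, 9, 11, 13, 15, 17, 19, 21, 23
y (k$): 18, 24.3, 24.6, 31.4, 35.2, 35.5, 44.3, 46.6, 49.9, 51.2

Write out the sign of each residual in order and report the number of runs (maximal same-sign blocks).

7 runs

x=5: ŷ = 9.5 + 1.9·5 = 19; e = 18 − 19 = -1
x=7: ŷ = 9.5 + 1.9·7 = 22.8; e = 24.3 − 22.8 = 1.5
x=9: ŷ = 9.5 + 1.9·9 = 26.6; e = 24.6 − 26.6 = -2
x=11: ŷ = 9.5 + 1.9·11 = 30.4; e = 31.4 − 30.4 = 1
x=13: ŷ = 9.5 + 1.9·13 = 34.2; e = 35.2 − 34.2 = 1
x=15: ŷ = 9.5 + 1.9·15 = 38; e = 35.5 − 38 = -2.5
x=17: ŷ = 9.5 + 1.9·17 = 41.8; e = 44.3 − 41.8 = 2.5
x=19: ŷ = 9.5 + 1.9·19 = 45.6; e = 46.6 − 45.6 = 1
x=21: ŷ = 9.5 + 1.9·21 = 49.4; e = 49.9 − 49.4 = 0.5
x=23: ŷ = 9.5 + 1.9·23 = 53.2; e = 51.2 − 53.2 = -2
Signs: − + − + + − + + + −
Runs: −×1, +×1, −×1, +×2, −×1, +×3, −×1 → 7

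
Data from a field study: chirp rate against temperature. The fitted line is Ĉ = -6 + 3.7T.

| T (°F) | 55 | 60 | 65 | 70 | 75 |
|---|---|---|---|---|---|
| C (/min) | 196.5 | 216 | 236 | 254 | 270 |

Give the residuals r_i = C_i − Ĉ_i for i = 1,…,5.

-1, 0, 1.5, 1, -1.5

T=55: Ĉ = -6 + 3.7·55 = 197.5; r = 196.5 − 197.5 = -1
T=60: Ĉ = -6 + 3.7·60 = 216; r = 216 − 216 = 0
T=65: Ĉ = -6 + 3.7·65 = 234.5; r = 236 − 234.5 = 1.5
T=70: Ĉ = -6 + 3.7·70 = 253; r = 254 − 253 = 1
T=75: Ĉ = -6 + 3.7·75 = 271.5; r = 270 − 271.5 = -1.5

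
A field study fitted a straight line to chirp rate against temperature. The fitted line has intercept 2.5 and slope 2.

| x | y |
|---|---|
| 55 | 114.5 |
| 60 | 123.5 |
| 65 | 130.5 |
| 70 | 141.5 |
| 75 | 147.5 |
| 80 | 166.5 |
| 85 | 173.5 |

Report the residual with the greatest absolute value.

r = -5

x=55: ŷ = 2.5 + 2·55 = 112.5; r = 114.5 − 112.5 = 2
x=60: ŷ = 2.5 + 2·60 = 122.5; r = 123.5 − 122.5 = 1
x=65: ŷ = 2.5 + 2·65 = 132.5; r = 130.5 − 132.5 = -2
x=70: ŷ = 2.5 + 2·70 = 142.5; r = 141.5 − 142.5 = -1
x=75: ŷ = 2.5 + 2·75 = 152.5; r = 147.5 − 152.5 = -5
x=80: ŷ = 2.5 + 2·80 = 162.5; r = 166.5 − 162.5 = 4
x=85: ŷ = 2.5 + 2·85 = 172.5; r = 173.5 − 172.5 = 1
Largest |r| is 5 at x = 75, residual -5.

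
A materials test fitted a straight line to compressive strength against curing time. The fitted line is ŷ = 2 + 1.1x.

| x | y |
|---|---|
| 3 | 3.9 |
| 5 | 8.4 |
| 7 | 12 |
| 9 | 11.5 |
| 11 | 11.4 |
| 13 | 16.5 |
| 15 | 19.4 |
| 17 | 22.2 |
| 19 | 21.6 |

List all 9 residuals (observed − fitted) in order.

x=3: ŷ = 2 + 1.1·3 = 5.3; r = 3.9 − 5.3 = -1.4
x=5: ŷ = 2 + 1.1·5 = 7.5; r = 8.4 − 7.5 = 0.9
x=7: ŷ = 2 + 1.1·7 = 9.7; r = 12 − 9.7 = 2.3
x=9: ŷ = 2 + 1.1·9 = 11.9; r = 11.5 − 11.9 = -0.4
x=11: ŷ = 2 + 1.1·11 = 14.1; r = 11.4 − 14.1 = -2.7
x=13: ŷ = 2 + 1.1·13 = 16.3; r = 16.5 − 16.3 = 0.2
x=15: ŷ = 2 + 1.1·15 = 18.5; r = 19.4 − 18.5 = 0.9
x=17: ŷ = 2 + 1.1·17 = 20.7; r = 22.2 − 20.7 = 1.5
x=19: ŷ = 2 + 1.1·19 = 22.9; r = 21.6 − 22.9 = -1.3

-1.4, 0.9, 2.3, -0.4, -2.7, 0.2, 0.9, 1.5, -1.3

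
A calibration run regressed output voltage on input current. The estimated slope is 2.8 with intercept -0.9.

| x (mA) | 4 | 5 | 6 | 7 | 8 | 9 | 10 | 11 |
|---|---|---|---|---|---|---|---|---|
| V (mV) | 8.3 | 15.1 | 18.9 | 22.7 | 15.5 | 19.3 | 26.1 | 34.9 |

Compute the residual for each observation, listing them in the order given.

-2, 2, 3, 4, -6, -5, -1, 5

x=4: V̂ = -0.9 + 2.8·4 = 10.3; r = 8.3 − 10.3 = -2
x=5: V̂ = -0.9 + 2.8·5 = 13.1; r = 15.1 − 13.1 = 2
x=6: V̂ = -0.9 + 2.8·6 = 15.9; r = 18.9 − 15.9 = 3
x=7: V̂ = -0.9 + 2.8·7 = 18.7; r = 22.7 − 18.7 = 4
x=8: V̂ = -0.9 + 2.8·8 = 21.5; r = 15.5 − 21.5 = -6
x=9: V̂ = -0.9 + 2.8·9 = 24.3; r = 19.3 − 24.3 = -5
x=10: V̂ = -0.9 + 2.8·10 = 27.1; r = 26.1 − 27.1 = -1
x=11: V̂ = -0.9 + 2.8·11 = 29.9; r = 34.9 − 29.9 = 5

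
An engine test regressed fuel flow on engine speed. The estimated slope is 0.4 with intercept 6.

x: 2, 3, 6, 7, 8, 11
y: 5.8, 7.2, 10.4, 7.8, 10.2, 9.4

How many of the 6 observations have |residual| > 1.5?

x=2: ŷ = 6 + 0.4·2 = 6.8; r = 5.8 − 6.8 = -1
x=3: ŷ = 6 + 0.4·3 = 7.2; r = 7.2 − 7.2 = 0
x=6: ŷ = 6 + 0.4·6 = 8.4; r = 10.4 − 8.4 = 2
x=7: ŷ = 6 + 0.4·7 = 8.8; r = 7.8 − 8.8 = -1
x=8: ŷ = 6 + 0.4·8 = 9.2; r = 10.2 − 9.2 = 1
x=11: ŷ = 6 + 0.4·11 = 10.4; r = 9.4 − 10.4 = -1
|r| > 1.5: x=6 (|r|=2) → 1

1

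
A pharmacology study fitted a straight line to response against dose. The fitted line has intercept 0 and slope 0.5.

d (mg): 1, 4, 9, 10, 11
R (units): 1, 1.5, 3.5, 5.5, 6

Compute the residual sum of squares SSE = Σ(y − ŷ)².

SSE = 2

d=1: ŷ = 0.5·1 = 0.5; e = 1 − 0.5 = 0.5
d=4: ŷ = 0.5·4 = 2; e = 1.5 − 2 = -0.5
d=9: ŷ = 0.5·9 = 4.5; e = 3.5 − 4.5 = -1
d=10: ŷ = 0.5·10 = 5; e = 5.5 − 5 = 0.5
d=11: ŷ = 0.5·11 = 5.5; e = 6 − 5.5 = 0.5
SSE = 0.25 + 0.25 + 1 + 0.25 + 0.25 = 2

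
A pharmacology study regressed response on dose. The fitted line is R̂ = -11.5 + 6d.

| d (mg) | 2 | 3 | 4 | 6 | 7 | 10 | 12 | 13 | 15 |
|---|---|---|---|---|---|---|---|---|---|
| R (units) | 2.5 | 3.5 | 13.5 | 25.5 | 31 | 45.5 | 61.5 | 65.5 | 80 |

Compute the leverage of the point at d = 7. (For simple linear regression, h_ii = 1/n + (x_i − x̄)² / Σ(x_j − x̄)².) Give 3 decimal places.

h = 0.117

d̄ = (2 + 3 + 4 + 6 + 7 + 10 + 12 + 13 + 15)/9 = 8
Σ(d − d̄)² = 36 + 25 + 16 + 4 + 1 + 4 + 16 + 25 + 49 = 176
h = 1/9 + (-1)²/176 = 0.111111 + 0.00568182 = 0.117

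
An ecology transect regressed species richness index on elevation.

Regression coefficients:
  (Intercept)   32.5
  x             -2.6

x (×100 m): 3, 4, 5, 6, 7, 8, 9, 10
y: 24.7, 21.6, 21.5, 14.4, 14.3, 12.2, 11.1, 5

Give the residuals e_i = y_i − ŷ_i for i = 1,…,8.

x=3: ŷ = 32.5 − 2.6·3 = 24.7; e = 24.7 − 24.7 = 0
x=4: ŷ = 32.5 − 2.6·4 = 22.1; e = 21.6 − 22.1 = -0.5
x=5: ŷ = 32.5 − 2.6·5 = 19.5; e = 21.5 − 19.5 = 2
x=6: ŷ = 32.5 − 2.6·6 = 16.9; e = 14.4 − 16.9 = -2.5
x=7: ŷ = 32.5 − 2.6·7 = 14.3; e = 14.3 − 14.3 = 0
x=8: ŷ = 32.5 − 2.6·8 = 11.7; e = 12.2 − 11.7 = 0.5
x=9: ŷ = 32.5 − 2.6·9 = 9.1; e = 11.1 − 9.1 = 2
x=10: ŷ = 32.5 − 2.6·10 = 6.5; e = 5 − 6.5 = -1.5

0, -0.5, 2, -2.5, 0, 0.5, 2, -1.5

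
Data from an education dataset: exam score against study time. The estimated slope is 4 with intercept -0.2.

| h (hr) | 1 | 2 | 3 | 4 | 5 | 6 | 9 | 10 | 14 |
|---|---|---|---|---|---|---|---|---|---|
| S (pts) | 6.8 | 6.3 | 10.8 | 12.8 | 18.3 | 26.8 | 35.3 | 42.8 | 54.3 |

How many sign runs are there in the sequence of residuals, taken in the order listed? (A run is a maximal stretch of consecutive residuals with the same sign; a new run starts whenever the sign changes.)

6 runs

h=1: Ŝ = -0.2 + 4·1 = 3.8; r = 6.8 − 3.8 = 3
h=2: Ŝ = -0.2 + 4·2 = 7.8; r = 6.3 − 7.8 = -1.5
h=3: Ŝ = -0.2 + 4·3 = 11.8; r = 10.8 − 11.8 = -1
h=4: Ŝ = -0.2 + 4·4 = 15.8; r = 12.8 − 15.8 = -3
h=5: Ŝ = -0.2 + 4·5 = 19.8; r = 18.3 − 19.8 = -1.5
h=6: Ŝ = -0.2 + 4·6 = 23.8; r = 26.8 − 23.8 = 3
h=9: Ŝ = -0.2 + 4·9 = 35.8; r = 35.3 − 35.8 = -0.5
h=10: Ŝ = -0.2 + 4·10 = 39.8; r = 42.8 − 39.8 = 3
h=14: Ŝ = -0.2 + 4·14 = 55.8; r = 54.3 − 55.8 = -1.5
Signs: + − − − − + − + −
Runs: +×1, −×4, +×1, −×1, +×1, −×1 → 6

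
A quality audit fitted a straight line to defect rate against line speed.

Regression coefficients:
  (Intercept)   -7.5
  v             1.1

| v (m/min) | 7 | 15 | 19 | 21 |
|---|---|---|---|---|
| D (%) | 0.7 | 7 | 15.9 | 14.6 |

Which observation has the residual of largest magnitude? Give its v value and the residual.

v = 19, r = 2.5

v=7: D̂ = -7.5 + 1.1·7 = 0.2; r = 0.7 − 0.2 = 0.5
v=15: D̂ = -7.5 + 1.1·15 = 9; r = 7 − 9 = -2
v=19: D̂ = -7.5 + 1.1·19 = 13.4; r = 15.9 − 13.4 = 2.5
v=21: D̂ = -7.5 + 1.1·21 = 15.6; r = 14.6 − 15.6 = -1
Largest |r| is 2.5 at v = 19, residual 2.5.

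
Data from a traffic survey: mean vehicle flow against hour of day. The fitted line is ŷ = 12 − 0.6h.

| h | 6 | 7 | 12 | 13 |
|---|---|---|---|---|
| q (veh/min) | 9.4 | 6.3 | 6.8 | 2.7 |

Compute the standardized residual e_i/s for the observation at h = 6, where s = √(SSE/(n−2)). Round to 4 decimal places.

0.4588

h=6: ŷ = 12 − 0.6·6 = 8.4; e = 9.4 − 8.4 = 1
h=7: ŷ = 12 − 0.6·7 = 7.8; e = 6.3 − 7.8 = -1.5
h=12: ŷ = 12 − 0.6·12 = 4.8; e = 6.8 − 4.8 = 2
h=13: ŷ = 12 − 0.6·13 = 4.2; e = 2.7 − 4.2 = -1.5
SSE = 1 + 2.25 + 4 + 2.25 = 9.5
s = √(9.5/2) = 2.17945
e/s = 1 / 2.17945 = 0.4588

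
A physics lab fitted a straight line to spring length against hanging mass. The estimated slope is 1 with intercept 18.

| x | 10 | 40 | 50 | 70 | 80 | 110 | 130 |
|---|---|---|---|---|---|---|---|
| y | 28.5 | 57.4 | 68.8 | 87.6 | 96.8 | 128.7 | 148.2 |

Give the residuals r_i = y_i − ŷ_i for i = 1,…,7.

0.5, -0.6, 0.8, -0.4, -1.2, 0.7, 0.2

x=10: ŷ = 18 + 10 = 28; r = 28.5 − 28 = 0.5
x=40: ŷ = 18 + 40 = 58; r = 57.4 − 58 = -0.6
x=50: ŷ = 18 + 50 = 68; r = 68.8 − 68 = 0.8
x=70: ŷ = 18 + 70 = 88; r = 87.6 − 88 = -0.4
x=80: ŷ = 18 + 80 = 98; r = 96.8 − 98 = -1.2
x=110: ŷ = 18 + 110 = 128; r = 128.7 − 128 = 0.7
x=130: ŷ = 18 + 130 = 148; r = 148.2 − 148 = 0.2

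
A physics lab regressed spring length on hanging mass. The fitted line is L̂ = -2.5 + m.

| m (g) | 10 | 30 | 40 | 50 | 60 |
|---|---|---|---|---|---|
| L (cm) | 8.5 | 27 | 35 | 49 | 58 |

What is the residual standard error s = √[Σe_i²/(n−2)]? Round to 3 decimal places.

m=10: L̂ = -2.5 + 10 = 7.5; e = 8.5 − 7.5 = 1
m=30: L̂ = -2.5 + 30 = 27.5; e = 27 − 27.5 = -0.5
m=40: L̂ = -2.5 + 40 = 37.5; e = 35 − 37.5 = -2.5
m=50: L̂ = -2.5 + 50 = 47.5; e = 49 − 47.5 = 1.5
m=60: L̂ = -2.5 + 60 = 57.5; e = 58 − 57.5 = 0.5
SSE = 1 + 0.25 + 6.25 + 2.25 + 0.25 = 10
s = √(10/3) = √3.33333 ≈ 1.826

s = 1.826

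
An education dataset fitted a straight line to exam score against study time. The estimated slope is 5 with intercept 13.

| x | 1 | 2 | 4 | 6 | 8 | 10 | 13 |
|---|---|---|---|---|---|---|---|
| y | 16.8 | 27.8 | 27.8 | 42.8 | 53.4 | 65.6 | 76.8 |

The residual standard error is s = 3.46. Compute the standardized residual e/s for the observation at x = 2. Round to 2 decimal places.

ŷ = 13 + 5·2 = 23
e = 27.8 − 23 = 4.8
e/s = 4.8 / 3.46 = 1.39

1.39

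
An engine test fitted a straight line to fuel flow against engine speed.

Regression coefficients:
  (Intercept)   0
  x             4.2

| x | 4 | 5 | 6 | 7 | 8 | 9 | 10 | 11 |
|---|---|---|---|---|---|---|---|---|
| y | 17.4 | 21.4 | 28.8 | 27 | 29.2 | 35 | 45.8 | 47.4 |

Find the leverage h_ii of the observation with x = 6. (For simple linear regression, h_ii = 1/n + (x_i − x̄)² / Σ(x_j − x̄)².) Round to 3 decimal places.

x̄ = (4 + 5 + 6 + 7 + 8 + 9 + 10 + 11)/8 = 7.5
Σ(x − x̄)² = 12.25 + 6.25 + 2.25 + 0.25 + 0.25 + 2.25 + 6.25 + 12.25 = 42
h = 1/8 + (-1.5)²/42 = 0.125 + 0.0535714 = 0.179

h = 0.179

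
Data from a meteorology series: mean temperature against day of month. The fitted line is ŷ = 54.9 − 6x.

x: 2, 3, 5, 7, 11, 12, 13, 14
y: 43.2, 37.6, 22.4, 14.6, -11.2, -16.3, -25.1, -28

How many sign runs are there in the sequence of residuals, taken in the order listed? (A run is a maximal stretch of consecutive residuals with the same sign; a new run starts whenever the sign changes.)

x=2: ŷ = 54.9 − 6·2 = 42.9; e = 43.2 − 42.9 = 0.3
x=3: ŷ = 54.9 − 6·3 = 36.9; e = 37.6 − 36.9 = 0.7
x=5: ŷ = 54.9 − 6·5 = 24.9; e = 22.4 − 24.9 = -2.5
x=7: ŷ = 54.9 − 6·7 = 12.9; e = 14.6 − 12.9 = 1.7
x=11: ŷ = 54.9 − 6·11 = -11.1; e = -11.2 − (-11.1) = -0.1
x=12: ŷ = 54.9 − 6·12 = -17.1; e = -16.3 − (-17.1) = 0.8
x=13: ŷ = 54.9 − 6·13 = -23.1; e = -25.1 − (-23.1) = -2
x=14: ŷ = 54.9 − 6·14 = -29.1; e = -28 − (-29.1) = 1.1
Signs: + + − + − + − +
Runs: +×2, −×1, +×1, −×1, +×1, −×1, +×1 → 7

7 runs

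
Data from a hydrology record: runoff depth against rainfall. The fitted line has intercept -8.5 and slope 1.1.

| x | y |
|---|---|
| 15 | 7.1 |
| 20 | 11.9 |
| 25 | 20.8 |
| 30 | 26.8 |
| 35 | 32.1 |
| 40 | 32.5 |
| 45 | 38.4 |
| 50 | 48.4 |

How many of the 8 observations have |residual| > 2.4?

x=15: ŷ = -8.5 + 1.1·15 = 8; r = 7.1 − 8 = -0.9
x=20: ŷ = -8.5 + 1.1·20 = 13.5; r = 11.9 − 13.5 = -1.6
x=25: ŷ = -8.5 + 1.1·25 = 19; r = 20.8 − 19 = 1.8
x=30: ŷ = -8.5 + 1.1·30 = 24.5; r = 26.8 − 24.5 = 2.3
x=35: ŷ = -8.5 + 1.1·35 = 30; r = 32.1 − 30 = 2.1
x=40: ŷ = -8.5 + 1.1·40 = 35.5; r = 32.5 − 35.5 = -3
x=45: ŷ = -8.5 + 1.1·45 = 41; r = 38.4 − 41 = -2.6
x=50: ŷ = -8.5 + 1.1·50 = 46.5; r = 48.4 − 46.5 = 1.9
|r| > 2.4: x=40 (|r|=3), x=45 (|r|=2.6) → 2

2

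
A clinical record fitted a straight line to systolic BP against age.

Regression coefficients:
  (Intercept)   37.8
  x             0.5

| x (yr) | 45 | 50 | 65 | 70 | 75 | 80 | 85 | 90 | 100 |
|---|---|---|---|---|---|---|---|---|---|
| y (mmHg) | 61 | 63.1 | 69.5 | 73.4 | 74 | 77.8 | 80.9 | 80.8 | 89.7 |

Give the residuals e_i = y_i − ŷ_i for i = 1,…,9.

0.7, 0.3, -0.8, 0.6, -1.3, 0, 0.6, -2, 1.9

x=45: ŷ = 37.8 + 0.5·45 = 60.3; e = 61 − 60.3 = 0.7
x=50: ŷ = 37.8 + 0.5·50 = 62.8; e = 63.1 − 62.8 = 0.3
x=65: ŷ = 37.8 + 0.5·65 = 70.3; e = 69.5 − 70.3 = -0.8
x=70: ŷ = 37.8 + 0.5·70 = 72.8; e = 73.4 − 72.8 = 0.6
x=75: ŷ = 37.8 + 0.5·75 = 75.3; e = 74 − 75.3 = -1.3
x=80: ŷ = 37.8 + 0.5·80 = 77.8; e = 77.8 − 77.8 = 0
x=85: ŷ = 37.8 + 0.5·85 = 80.3; e = 80.9 − 80.3 = 0.6
x=90: ŷ = 37.8 + 0.5·90 = 82.8; e = 80.8 − 82.8 = -2
x=100: ŷ = 37.8 + 0.5·100 = 87.8; e = 89.7 − 87.8 = 1.9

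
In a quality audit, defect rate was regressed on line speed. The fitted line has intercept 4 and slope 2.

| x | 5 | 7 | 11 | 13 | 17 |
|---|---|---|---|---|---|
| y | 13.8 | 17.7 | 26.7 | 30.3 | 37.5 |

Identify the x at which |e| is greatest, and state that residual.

x = 11, e = 0.7

x=5: ŷ = 4 + 2·5 = 14; e = 13.8 − 14 = -0.2
x=7: ŷ = 4 + 2·7 = 18; e = 17.7 − 18 = -0.3
x=11: ŷ = 4 + 2·11 = 26; e = 26.7 − 26 = 0.7
x=13: ŷ = 4 + 2·13 = 30; e = 30.3 − 30 = 0.3
x=17: ŷ = 4 + 2·17 = 38; e = 37.5 − 38 = -0.5
Largest |e| is 0.7 at x = 11, residual 0.7.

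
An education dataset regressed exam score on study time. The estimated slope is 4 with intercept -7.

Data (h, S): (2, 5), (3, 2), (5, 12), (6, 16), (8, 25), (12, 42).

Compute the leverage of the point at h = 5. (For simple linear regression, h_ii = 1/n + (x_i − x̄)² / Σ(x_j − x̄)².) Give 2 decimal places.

h = 0.18

h̄ = (2 + 3 + 5 + 6 + 8 + 12)/6 = 6
Σ(h − h̄)² = 16 + 9 + 1 + 0 + 4 + 36 = 66
h = 1/6 + (-1)²/66 = 0.166667 + 0.0151515 = 0.18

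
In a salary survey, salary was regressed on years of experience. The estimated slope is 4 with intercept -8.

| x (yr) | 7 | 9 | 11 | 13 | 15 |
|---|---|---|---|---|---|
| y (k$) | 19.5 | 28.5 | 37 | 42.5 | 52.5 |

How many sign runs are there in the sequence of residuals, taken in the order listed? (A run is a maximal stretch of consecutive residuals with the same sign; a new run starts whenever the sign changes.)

4 runs

x=7: ŷ = -8 + 4·7 = 20; r = 19.5 − 20 = -0.5
x=9: ŷ = -8 + 4·9 = 28; r = 28.5 − 28 = 0.5
x=11: ŷ = -8 + 4·11 = 36; r = 37 − 36 = 1
x=13: ŷ = -8 + 4·13 = 44; r = 42.5 − 44 = -1.5
x=15: ŷ = -8 + 4·15 = 52; r = 52.5 − 52 = 0.5
Signs: − + + − +
Runs: −×1, +×2, −×1, +×1 → 4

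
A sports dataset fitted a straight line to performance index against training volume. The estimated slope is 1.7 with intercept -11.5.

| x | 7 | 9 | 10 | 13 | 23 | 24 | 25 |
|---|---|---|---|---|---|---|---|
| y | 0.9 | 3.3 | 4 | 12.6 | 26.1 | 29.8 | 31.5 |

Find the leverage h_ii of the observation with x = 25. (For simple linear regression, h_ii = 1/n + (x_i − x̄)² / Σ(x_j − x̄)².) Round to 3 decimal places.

x̄ = (7 + 9 + 10 + 13 + 23 + 24 + 25)/7 = 15.8571
Σ(x − x̄)² = 78.449 + 47.0204 + 34.3061 + 8.16327 + 51.0204 + 66.3061 + 83.5918 = 368.857
h = 1/7 + (9.14286)²/368.857 = 0.142857 + 0.226624 = 0.369

h = 0.369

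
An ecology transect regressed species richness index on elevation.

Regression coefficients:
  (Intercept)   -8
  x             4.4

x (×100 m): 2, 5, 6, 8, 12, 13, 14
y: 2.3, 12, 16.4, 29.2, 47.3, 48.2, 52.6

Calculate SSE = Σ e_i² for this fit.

SSE = 22.5

x=2: ŷ = -8 + 4.4·2 = 0.8; e = 2.3 − 0.8 = 1.5
x=5: ŷ = -8 + 4.4·5 = 14; e = 12 − 14 = -2
x=6: ŷ = -8 + 4.4·6 = 18.4; e = 16.4 − 18.4 = -2
x=8: ŷ = -8 + 4.4·8 = 27.2; e = 29.2 − 27.2 = 2
x=12: ŷ = -8 + 4.4·12 = 44.8; e = 47.3 − 44.8 = 2.5
x=13: ŷ = -8 + 4.4·13 = 49.2; e = 48.2 − 49.2 = -1
x=14: ŷ = -8 + 4.4·14 = 53.6; e = 52.6 − 53.6 = -1
SSE = 2.25 + 4 + 4 + 4 + 6.25 + 1 + 1 = 22.5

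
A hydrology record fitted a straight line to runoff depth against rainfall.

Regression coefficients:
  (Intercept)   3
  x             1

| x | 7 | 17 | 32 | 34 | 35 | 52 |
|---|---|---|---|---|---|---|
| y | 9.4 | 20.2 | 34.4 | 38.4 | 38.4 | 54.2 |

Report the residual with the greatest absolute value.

x=7: ŷ = 3 + 7 = 10; e = 9.4 − 10 = -0.6
x=17: ŷ = 3 + 17 = 20; e = 20.2 − 20 = 0.2
x=32: ŷ = 3 + 32 = 35; e = 34.4 − 35 = -0.6
x=34: ŷ = 3 + 34 = 37; e = 38.4 − 37 = 1.4
x=35: ŷ = 3 + 35 = 38; e = 38.4 − 38 = 0.4
x=52: ŷ = 3 + 52 = 55; e = 54.2 − 55 = -0.8
Largest |e| is 1.4 at x = 34, residual 1.4.

e = 1.4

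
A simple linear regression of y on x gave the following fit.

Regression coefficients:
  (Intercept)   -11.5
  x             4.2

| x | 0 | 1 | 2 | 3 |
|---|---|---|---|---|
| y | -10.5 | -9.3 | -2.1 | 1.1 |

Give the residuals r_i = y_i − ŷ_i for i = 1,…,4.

x=0: ŷ = -11.5 + 4.2·0 = -11.5; r = -10.5 − (-11.5) = 1
x=1: ŷ = -11.5 + 4.2·1 = -7.3; r = -9.3 − (-7.3) = -2
x=2: ŷ = -11.5 + 4.2·2 = -3.1; r = -2.1 − (-3.1) = 1
x=3: ŷ = -11.5 + 4.2·3 = 1.1; r = 1.1 − 1.1 = 0

1, -2, 1, 0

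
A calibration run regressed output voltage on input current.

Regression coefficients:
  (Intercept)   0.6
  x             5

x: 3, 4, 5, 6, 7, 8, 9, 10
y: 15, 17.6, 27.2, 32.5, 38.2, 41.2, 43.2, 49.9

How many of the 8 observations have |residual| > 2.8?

x=3: ŷ = 0.6 + 5·3 = 15.6; r = 15 − 15.6 = -0.6
x=4: ŷ = 0.6 + 5·4 = 20.6; r = 17.6 − 20.6 = -3
x=5: ŷ = 0.6 + 5·5 = 25.6; r = 27.2 − 25.6 = 1.6
x=6: ŷ = 0.6 + 5·6 = 30.6; r = 32.5 − 30.6 = 1.9
x=7: ŷ = 0.6 + 5·7 = 35.6; r = 38.2 − 35.6 = 2.6
x=8: ŷ = 0.6 + 5·8 = 40.6; r = 41.2 − 40.6 = 0.6
x=9: ŷ = 0.6 + 5·9 = 45.6; r = 43.2 − 45.6 = -2.4
x=10: ŷ = 0.6 + 5·10 = 50.6; r = 49.9 − 50.6 = -0.7
|r| > 2.8: x=4 (|r|=3) → 1

1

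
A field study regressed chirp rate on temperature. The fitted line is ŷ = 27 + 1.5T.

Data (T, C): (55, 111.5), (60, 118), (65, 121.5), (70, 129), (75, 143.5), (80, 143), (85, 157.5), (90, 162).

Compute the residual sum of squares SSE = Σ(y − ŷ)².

T=55: ŷ = 27 + 1.5·55 = 109.5; e = 111.5 − 109.5 = 2
T=60: ŷ = 27 + 1.5·60 = 117; e = 118 − 117 = 1
T=65: ŷ = 27 + 1.5·65 = 124.5; e = 121.5 − 124.5 = -3
T=70: ŷ = 27 + 1.5·70 = 132; e = 129 − 132 = -3
T=75: ŷ = 27 + 1.5·75 = 139.5; e = 143.5 − 139.5 = 4
T=80: ŷ = 27 + 1.5·80 = 147; e = 143 − 147 = -4
T=85: ŷ = 27 + 1.5·85 = 154.5; e = 157.5 − 154.5 = 3
T=90: ŷ = 27 + 1.5·90 = 162; e = 162 − 162 = 0
SSE = 4 + 1 + 9 + 9 + 16 + 16 + 9 + 0 = 64

SSE = 64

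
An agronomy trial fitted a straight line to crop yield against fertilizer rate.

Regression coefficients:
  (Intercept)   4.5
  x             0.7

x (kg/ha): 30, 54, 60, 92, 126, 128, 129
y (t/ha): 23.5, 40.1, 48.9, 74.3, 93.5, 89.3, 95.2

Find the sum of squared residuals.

SSE = 67.6

x=30: ŷ = 4.5 + 0.7·30 = 25.5; e = 23.5 − 25.5 = -2
x=54: ŷ = 4.5 + 0.7·54 = 42.3; e = 40.1 − 42.3 = -2.2
x=60: ŷ = 4.5 + 0.7·60 = 46.5; e = 48.9 − 46.5 = 2.4
x=92: ŷ = 4.5 + 0.7·92 = 68.9; e = 74.3 − 68.9 = 5.4
x=126: ŷ = 4.5 + 0.7·126 = 92.7; e = 93.5 − 92.7 = 0.8
x=128: ŷ = 4.5 + 0.7·128 = 94.1; e = 89.3 − 94.1 = -4.8
x=129: ŷ = 4.5 + 0.7·129 = 94.8; e = 95.2 − 94.8 = 0.4
SSE = 4 + 4.84 + 5.76 + 29.16 + 0.64 + 23.04 + 0.16 = 67.6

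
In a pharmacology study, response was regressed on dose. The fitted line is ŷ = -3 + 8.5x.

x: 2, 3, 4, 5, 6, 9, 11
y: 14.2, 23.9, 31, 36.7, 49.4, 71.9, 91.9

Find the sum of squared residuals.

SSE = 16.32

x=2: ŷ = -3 + 8.5·2 = 14; r = 14.2 − 14 = 0.2
x=3: ŷ = -3 + 8.5·3 = 22.5; r = 23.9 − 22.5 = 1.4
x=4: ŷ = -3 + 8.5·4 = 31; r = 31 − 31 = 0
x=5: ŷ = -3 + 8.5·5 = 39.5; r = 36.7 − 39.5 = -2.8
x=6: ŷ = -3 + 8.5·6 = 48; r = 49.4 − 48 = 1.4
x=9: ŷ = -3 + 8.5·9 = 73.5; r = 71.9 − 73.5 = -1.6
x=11: ŷ = -3 + 8.5·11 = 90.5; r = 91.9 − 90.5 = 1.4
SSE = 0.04 + 1.96 + 0 + 7.84 + 1.96 + 2.56 + 1.96 = 16.32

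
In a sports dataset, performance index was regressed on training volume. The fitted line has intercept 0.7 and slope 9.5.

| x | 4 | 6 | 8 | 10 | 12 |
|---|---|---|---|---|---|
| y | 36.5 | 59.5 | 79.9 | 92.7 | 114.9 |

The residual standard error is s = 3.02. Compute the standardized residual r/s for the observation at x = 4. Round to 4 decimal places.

ŷ = 0.7 + 9.5·4 = 38.7
r = 36.5 − 38.7 = -2.2
r/s = -2.2 / 3.02 = -0.7285

-0.7285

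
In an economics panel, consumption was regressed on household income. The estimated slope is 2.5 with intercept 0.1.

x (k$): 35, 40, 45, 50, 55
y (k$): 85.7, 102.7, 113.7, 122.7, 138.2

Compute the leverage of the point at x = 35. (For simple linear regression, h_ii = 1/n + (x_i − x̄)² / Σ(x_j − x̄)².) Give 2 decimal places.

x̄ = (35 + 40 + 45 + 50 + 55)/5 = 45
Σ(x − x̄)² = 100 + 25 + 0 + 25 + 100 = 250
h = 1/5 + (-10)²/250 = 0.2 + 0.4 = 0.60

h = 0.60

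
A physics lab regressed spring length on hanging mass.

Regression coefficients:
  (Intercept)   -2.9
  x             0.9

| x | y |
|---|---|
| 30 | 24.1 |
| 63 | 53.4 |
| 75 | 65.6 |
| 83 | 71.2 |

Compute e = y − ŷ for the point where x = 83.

ŷ = -2.9 + 0.9·83 = 71.8
e = 71.2 − 71.8 = -0.6

e = -0.6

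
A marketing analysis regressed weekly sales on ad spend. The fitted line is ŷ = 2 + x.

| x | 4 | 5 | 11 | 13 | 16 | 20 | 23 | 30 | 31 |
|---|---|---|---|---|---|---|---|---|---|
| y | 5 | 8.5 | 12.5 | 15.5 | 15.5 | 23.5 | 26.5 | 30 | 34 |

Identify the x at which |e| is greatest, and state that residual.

x=4: ŷ = 2 + 4 = 6; e = 5 − 6 = -1
x=5: ŷ = 2 + 5 = 7; e = 8.5 − 7 = 1.5
x=11: ŷ = 2 + 11 = 13; e = 12.5 − 13 = -0.5
x=13: ŷ = 2 + 13 = 15; e = 15.5 − 15 = 0.5
x=16: ŷ = 2 + 16 = 18; e = 15.5 − 18 = -2.5
x=20: ŷ = 2 + 20 = 22; e = 23.5 − 22 = 1.5
x=23: ŷ = 2 + 23 = 25; e = 26.5 − 25 = 1.5
x=30: ŷ = 2 + 30 = 32; e = 30 − 32 = -2
x=31: ŷ = 2 + 31 = 33; e = 34 − 33 = 1
Largest |e| is 2.5 at x = 16, residual -2.5.

x = 16, e = -2.5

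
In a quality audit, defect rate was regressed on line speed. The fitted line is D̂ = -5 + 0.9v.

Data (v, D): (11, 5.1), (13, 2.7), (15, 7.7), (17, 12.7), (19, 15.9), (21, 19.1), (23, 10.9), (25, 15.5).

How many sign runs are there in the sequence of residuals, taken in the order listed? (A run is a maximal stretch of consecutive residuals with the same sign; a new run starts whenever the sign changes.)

v=11: D̂ = -5 + 0.9·11 = 4.9; e = 5.1 − 4.9 = 0.2
v=13: D̂ = -5 + 0.9·13 = 6.7; e = 2.7 − 6.7 = -4
v=15: D̂ = -5 + 0.9·15 = 8.5; e = 7.7 − 8.5 = -0.8
v=17: D̂ = -5 + 0.9·17 = 10.3; e = 12.7 − 10.3 = 2.4
v=19: D̂ = -5 + 0.9·19 = 12.1; e = 15.9 − 12.1 = 3.8
v=21: D̂ = -5 + 0.9·21 = 13.9; e = 19.1 − 13.9 = 5.2
v=23: D̂ = -5 + 0.9·23 = 15.7; e = 10.9 − 15.7 = -4.8
v=25: D̂ = -5 + 0.9·25 = 17.5; e = 15.5 − 17.5 = -2
Signs: + − − + + + − −
Runs: +×1, −×2, +×3, −×2 → 4

4 runs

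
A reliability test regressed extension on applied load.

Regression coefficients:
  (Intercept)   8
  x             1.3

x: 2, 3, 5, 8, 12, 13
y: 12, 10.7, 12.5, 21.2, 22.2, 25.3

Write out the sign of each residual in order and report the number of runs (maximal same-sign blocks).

5 runs

x=2: ŷ = 8 + 1.3·2 = 10.6; r = 12 − 10.6 = 1.4
x=3: ŷ = 8 + 1.3·3 = 11.9; r = 10.7 − 11.9 = -1.2
x=5: ŷ = 8 + 1.3·5 = 14.5; r = 12.5 − 14.5 = -2
x=8: ŷ = 8 + 1.3·8 = 18.4; r = 21.2 − 18.4 = 2.8
x=12: ŷ = 8 + 1.3·12 = 23.6; r = 22.2 − 23.6 = -1.4
x=13: ŷ = 8 + 1.3·13 = 24.9; r = 25.3 − 24.9 = 0.4
Signs: + − − + − +
Runs: +×1, −×2, +×1, −×1, +×1 → 5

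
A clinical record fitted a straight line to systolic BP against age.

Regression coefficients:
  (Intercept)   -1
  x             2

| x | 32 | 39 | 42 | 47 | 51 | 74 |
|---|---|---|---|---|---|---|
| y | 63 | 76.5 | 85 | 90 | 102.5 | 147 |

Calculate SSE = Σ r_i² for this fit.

x=32: ŷ = -1 + 2·32 = 63; r = 63 − 63 = 0
x=39: ŷ = -1 + 2·39 = 77; r = 76.5 − 77 = -0.5
x=42: ŷ = -1 + 2·42 = 83; r = 85 − 83 = 2
x=47: ŷ = -1 + 2·47 = 93; r = 90 − 93 = -3
x=51: ŷ = -1 + 2·51 = 101; r = 102.5 − 101 = 1.5
x=74: ŷ = -1 + 2·74 = 147; r = 147 − 147 = 0
SSE = 0 + 0.25 + 4 + 9 + 2.25 + 0 = 15.5

SSE = 15.5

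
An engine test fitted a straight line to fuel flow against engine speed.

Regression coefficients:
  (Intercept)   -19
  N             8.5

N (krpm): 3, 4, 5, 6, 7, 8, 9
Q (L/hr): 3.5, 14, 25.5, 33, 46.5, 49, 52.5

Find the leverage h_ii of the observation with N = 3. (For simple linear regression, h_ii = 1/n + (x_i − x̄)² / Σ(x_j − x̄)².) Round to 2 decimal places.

h = 0.46

N̄ = (3 + 4 + 5 + 6 + 7 + 8 + 9)/7 = 6
Σ(N − N̄)² = 9 + 4 + 1 + 0 + 1 + 4 + 9 = 28
h = 1/7 + (-3)²/28 = 0.142857 + 0.321429 = 0.46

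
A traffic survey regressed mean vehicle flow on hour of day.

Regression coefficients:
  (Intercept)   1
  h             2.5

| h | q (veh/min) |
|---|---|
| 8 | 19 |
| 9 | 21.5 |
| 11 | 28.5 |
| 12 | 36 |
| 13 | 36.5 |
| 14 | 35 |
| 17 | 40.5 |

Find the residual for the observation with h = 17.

ŷ = 1 + 2.5·17 = 43.5
r = 40.5 − 43.5 = -3

r = -3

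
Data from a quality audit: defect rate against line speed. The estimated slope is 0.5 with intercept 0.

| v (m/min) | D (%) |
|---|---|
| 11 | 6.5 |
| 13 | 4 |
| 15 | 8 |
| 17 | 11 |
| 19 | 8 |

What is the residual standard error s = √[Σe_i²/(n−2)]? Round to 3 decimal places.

s = 2.309

v=11: D̂ = 0.5·11 = 5.5; e = 6.5 − 5.5 = 1
v=13: D̂ = 0.5·13 = 6.5; e = 4 − 6.5 = -2.5
v=15: D̂ = 0.5·15 = 7.5; e = 8 − 7.5 = 0.5
v=17: D̂ = 0.5·17 = 8.5; e = 11 − 8.5 = 2.5
v=19: D̂ = 0.5·19 = 9.5; e = 8 − 9.5 = -1.5
SSE = 1 + 6.25 + 0.25 + 6.25 + 2.25 = 16
s = √(16/3) = √5.33333 ≈ 2.309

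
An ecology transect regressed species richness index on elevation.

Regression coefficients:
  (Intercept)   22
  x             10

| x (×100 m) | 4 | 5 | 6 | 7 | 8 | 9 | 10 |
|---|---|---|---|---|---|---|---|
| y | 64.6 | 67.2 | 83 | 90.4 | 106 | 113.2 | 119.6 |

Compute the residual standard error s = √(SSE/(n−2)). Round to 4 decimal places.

x=4: ŷ = 22 + 10·4 = 62; e = 64.6 − 62 = 2.6
x=5: ŷ = 22 + 10·5 = 72; e = 67.2 − 72 = -4.8
x=6: ŷ = 22 + 10·6 = 82; e = 83 − 82 = 1
x=7: ŷ = 22 + 10·7 = 92; e = 90.4 − 92 = -1.6
x=8: ŷ = 22 + 10·8 = 102; e = 106 − 102 = 4
x=9: ŷ = 22 + 10·9 = 112; e = 113.2 − 112 = 1.2
x=10: ŷ = 22 + 10·10 = 122; e = 119.6 − 122 = -2.4
SSE = 6.76 + 23.04 + 1 + 2.56 + 16 + 1.44 + 5.76 = 56.56
s = √(56.56/5) = √11.312 ≈ 3.3633

s = 3.3633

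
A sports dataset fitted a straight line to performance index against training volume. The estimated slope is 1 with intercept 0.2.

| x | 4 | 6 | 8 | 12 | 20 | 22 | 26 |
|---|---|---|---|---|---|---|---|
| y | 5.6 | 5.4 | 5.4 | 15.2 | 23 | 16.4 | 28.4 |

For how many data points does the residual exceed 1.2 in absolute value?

x=4: ŷ = 0.2 + 4 = 4.2; r = 5.6 − 4.2 = 1.4
x=6: ŷ = 0.2 + 6 = 6.2; r = 5.4 − 6.2 = -0.8
x=8: ŷ = 0.2 + 8 = 8.2; r = 5.4 − 8.2 = -2.8
x=12: ŷ = 0.2 + 12 = 12.2; r = 15.2 − 12.2 = 3
x=20: ŷ = 0.2 + 20 = 20.2; r = 23 − 20.2 = 2.8
x=22: ŷ = 0.2 + 22 = 22.2; r = 16.4 − 22.2 = -5.8
x=26: ŷ = 0.2 + 26 = 26.2; r = 28.4 − 26.2 = 2.2
|r| > 1.2: x=4 (|r|=1.4), x=8 (|r|=2.8), x=12 (|r|=3), x=20 (|r|=2.8), x=22 (|r|=5.8), x=26 (|r|=2.2) → 6

6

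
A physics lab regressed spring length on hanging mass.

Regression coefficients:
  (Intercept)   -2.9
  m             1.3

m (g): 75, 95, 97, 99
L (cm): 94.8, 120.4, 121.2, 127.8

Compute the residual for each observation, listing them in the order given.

0.2, -0.2, -2, 2

m=75: ŷ = -2.9 + 1.3·75 = 94.6; r = 94.8 − 94.6 = 0.2
m=95: ŷ = -2.9 + 1.3·95 = 120.6; r = 120.4 − 120.6 = -0.2
m=97: ŷ = -2.9 + 1.3·97 = 123.2; r = 121.2 − 123.2 = -2
m=99: ŷ = -2.9 + 1.3·99 = 125.8; r = 127.8 − 125.8 = 2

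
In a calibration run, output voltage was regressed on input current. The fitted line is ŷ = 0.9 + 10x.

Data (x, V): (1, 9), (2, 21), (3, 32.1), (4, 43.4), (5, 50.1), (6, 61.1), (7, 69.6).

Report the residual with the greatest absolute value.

r = 2.5

x=1: ŷ = 0.9 + 10·1 = 10.9; r = 9 − 10.9 = -1.9
x=2: ŷ = 0.9 + 10·2 = 20.9; r = 21 − 20.9 = 0.1
x=3: ŷ = 0.9 + 10·3 = 30.9; r = 32.1 − 30.9 = 1.2
x=4: ŷ = 0.9 + 10·4 = 40.9; r = 43.4 − 40.9 = 2.5
x=5: ŷ = 0.9 + 10·5 = 50.9; r = 50.1 − 50.9 = -0.8
x=6: ŷ = 0.9 + 10·6 = 60.9; r = 61.1 − 60.9 = 0.2
x=7: ŷ = 0.9 + 10·7 = 70.9; r = 69.6 − 70.9 = -1.3
Largest |r| is 2.5 at x = 4, residual 2.5.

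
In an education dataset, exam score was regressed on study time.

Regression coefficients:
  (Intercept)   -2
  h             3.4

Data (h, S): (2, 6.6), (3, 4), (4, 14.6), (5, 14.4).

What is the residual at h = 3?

ŷ = -2 + 3.4·3 = 8.2
r = 4 − 8.2 = -4.2

r = -4.2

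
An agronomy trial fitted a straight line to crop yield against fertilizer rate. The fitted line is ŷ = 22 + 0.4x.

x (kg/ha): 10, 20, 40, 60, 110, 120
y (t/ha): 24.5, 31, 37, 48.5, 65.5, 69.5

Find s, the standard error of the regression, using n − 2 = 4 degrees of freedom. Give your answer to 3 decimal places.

s = 1.658

x=10: ŷ = 22 + 0.4·10 = 26; e = 24.5 − 26 = -1.5
x=20: ŷ = 22 + 0.4·20 = 30; e = 31 − 30 = 1
x=40: ŷ = 22 + 0.4·40 = 38; e = 37 − 38 = -1
x=60: ŷ = 22 + 0.4·60 = 46; e = 48.5 − 46 = 2.5
x=110: ŷ = 22 + 0.4·110 = 66; e = 65.5 − 66 = -0.5
x=120: ŷ = 22 + 0.4·120 = 70; e = 69.5 − 70 = -0.5
SSE = 2.25 + 1 + 1 + 6.25 + 0.25 + 0.25 = 11
s = √(11/4) = √2.75 ≈ 1.658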